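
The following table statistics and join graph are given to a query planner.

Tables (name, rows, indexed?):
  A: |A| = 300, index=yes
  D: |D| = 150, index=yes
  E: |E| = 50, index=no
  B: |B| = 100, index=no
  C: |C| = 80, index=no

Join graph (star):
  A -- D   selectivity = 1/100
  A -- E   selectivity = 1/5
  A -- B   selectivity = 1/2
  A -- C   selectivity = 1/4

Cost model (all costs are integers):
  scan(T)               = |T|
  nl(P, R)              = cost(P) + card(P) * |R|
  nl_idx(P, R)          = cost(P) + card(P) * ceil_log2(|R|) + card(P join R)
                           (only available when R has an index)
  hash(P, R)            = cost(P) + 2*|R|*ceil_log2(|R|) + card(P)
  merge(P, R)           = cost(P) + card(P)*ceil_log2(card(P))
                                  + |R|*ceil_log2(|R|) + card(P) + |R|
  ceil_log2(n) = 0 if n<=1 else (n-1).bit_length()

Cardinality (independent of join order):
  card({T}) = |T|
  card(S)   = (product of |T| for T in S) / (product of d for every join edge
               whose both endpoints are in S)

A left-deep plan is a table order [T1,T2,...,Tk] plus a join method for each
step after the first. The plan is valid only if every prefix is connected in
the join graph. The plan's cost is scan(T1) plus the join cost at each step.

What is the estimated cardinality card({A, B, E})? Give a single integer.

Tables in S: A(300), B(100), E(50)
Edges inside S: A-E(d=5), A-B(d=2)
numerator = 300 * 100 * 50 = 1500000
denominator = 5 * 2 = 10
card(S) = 1500000 / 10 = 150000

150000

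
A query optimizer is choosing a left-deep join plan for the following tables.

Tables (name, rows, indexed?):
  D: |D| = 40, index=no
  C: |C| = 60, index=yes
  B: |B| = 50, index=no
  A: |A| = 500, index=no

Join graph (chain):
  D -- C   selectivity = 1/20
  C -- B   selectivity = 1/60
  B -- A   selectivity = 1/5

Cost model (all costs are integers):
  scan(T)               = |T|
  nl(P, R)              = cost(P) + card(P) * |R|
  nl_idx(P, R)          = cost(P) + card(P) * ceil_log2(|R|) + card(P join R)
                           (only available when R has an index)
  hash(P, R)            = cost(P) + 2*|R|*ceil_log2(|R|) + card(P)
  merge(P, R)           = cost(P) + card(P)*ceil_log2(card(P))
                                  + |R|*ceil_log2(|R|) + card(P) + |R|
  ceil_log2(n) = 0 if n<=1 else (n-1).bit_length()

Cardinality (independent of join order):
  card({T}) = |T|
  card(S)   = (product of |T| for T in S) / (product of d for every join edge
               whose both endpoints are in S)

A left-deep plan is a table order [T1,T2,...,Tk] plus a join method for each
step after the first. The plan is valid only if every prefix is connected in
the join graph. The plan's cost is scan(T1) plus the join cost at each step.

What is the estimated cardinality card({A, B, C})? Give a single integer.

5000

Tables in S: A(500), B(50), C(60)
Edges inside S: C-B(d=60), B-A(d=5)
numerator = 500 * 50 * 60 = 1500000
denominator = 60 * 5 = 300
card(S) = 1500000 / 300 = 5000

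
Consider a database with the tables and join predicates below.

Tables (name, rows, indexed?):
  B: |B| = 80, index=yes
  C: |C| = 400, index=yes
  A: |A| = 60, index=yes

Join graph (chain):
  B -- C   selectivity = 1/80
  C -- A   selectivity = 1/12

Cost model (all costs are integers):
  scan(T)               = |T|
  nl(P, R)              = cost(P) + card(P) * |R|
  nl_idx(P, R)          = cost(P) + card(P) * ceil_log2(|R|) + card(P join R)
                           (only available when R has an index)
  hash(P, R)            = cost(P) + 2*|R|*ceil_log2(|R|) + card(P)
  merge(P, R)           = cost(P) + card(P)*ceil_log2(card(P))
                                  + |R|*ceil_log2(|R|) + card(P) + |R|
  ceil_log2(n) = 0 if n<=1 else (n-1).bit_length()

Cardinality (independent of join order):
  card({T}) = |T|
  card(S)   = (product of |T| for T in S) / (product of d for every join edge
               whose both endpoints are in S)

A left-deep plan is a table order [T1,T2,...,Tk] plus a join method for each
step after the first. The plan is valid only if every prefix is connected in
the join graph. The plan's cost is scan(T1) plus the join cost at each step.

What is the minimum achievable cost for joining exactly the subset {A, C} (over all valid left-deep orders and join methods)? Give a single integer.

1520

Selinger DP over subsets of {A,C}:
  {C}: scan cost=400, card=400
  {A}: scan cost=60, card=60
  {AC}: card=2000; try (A,hash)→1520, (C,nl_idx)→2600, (C,merge)→4480, (A,nl_idx)→4800, (A,merge)→4820, (C,hash)→7320 …(+2); best=1520 via (A,hash)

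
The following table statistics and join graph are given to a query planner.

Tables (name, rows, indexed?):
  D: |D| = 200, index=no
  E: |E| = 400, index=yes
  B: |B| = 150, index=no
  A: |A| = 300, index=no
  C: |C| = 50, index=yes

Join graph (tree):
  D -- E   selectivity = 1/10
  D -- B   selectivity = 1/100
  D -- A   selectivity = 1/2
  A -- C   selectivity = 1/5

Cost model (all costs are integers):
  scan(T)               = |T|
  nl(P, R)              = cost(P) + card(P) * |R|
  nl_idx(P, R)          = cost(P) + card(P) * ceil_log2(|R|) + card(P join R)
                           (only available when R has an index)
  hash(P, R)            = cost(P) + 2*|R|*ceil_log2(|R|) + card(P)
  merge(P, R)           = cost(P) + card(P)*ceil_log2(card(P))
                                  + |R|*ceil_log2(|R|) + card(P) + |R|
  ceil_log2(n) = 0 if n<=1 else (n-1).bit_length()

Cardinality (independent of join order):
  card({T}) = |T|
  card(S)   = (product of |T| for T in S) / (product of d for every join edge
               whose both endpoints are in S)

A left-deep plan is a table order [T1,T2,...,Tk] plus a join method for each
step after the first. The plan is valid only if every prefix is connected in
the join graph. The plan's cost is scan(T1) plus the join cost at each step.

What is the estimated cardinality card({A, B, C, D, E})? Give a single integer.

Tables in S: A(300), B(150), C(50), D(200), E(400)
Edges inside S: D-E(d=10), D-B(d=100), D-A(d=2), A-C(d=5)
numerator = 300 * 150 * 50 * 200 * 400 = 180000000000
denominator = 10 * 100 * 2 * 5 = 10000
card(S) = 180000000000 / 10000 = 18000000

18000000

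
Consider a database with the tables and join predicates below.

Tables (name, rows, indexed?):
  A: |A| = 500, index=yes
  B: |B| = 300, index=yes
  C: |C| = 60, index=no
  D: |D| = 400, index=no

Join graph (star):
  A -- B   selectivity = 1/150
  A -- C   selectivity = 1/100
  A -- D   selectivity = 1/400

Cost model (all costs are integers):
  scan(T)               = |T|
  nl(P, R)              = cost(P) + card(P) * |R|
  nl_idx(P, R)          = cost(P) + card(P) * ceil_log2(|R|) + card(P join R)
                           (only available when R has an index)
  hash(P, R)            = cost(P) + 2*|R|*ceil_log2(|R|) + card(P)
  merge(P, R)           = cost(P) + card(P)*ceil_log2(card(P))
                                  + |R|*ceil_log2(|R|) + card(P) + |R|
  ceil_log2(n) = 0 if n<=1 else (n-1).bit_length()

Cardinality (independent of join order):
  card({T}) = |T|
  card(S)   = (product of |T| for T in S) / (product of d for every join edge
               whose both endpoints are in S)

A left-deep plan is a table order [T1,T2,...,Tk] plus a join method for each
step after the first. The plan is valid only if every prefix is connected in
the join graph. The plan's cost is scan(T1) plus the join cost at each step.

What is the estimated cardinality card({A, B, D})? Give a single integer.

1000

Tables in S: A(500), B(300), D(400)
Edges inside S: A-B(d=150), A-D(d=400)
numerator = 500 * 300 * 400 = 60000000
denominator = 150 * 400 = 60000
card(S) = 60000000 / 60000 = 1000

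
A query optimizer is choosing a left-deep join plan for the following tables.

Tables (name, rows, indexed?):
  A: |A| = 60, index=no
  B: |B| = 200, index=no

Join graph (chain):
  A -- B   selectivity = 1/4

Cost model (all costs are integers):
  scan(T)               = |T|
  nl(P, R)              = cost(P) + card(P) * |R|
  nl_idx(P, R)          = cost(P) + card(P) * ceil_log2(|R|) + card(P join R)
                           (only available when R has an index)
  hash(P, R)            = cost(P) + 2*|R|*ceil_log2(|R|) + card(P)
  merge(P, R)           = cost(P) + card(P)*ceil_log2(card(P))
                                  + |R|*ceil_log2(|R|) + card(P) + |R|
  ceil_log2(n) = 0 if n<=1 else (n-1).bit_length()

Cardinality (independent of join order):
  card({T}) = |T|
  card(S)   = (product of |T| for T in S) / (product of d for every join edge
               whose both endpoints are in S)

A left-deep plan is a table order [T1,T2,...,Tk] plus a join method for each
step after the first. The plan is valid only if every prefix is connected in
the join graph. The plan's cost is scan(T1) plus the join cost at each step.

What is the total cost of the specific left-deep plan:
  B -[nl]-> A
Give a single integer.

step 1: scan B: cost=200, card=200
step 2: join A via nl
    card(P join A) = 200*60/(4) = 3000
    cost = 200 + 200*60 = 12200

12200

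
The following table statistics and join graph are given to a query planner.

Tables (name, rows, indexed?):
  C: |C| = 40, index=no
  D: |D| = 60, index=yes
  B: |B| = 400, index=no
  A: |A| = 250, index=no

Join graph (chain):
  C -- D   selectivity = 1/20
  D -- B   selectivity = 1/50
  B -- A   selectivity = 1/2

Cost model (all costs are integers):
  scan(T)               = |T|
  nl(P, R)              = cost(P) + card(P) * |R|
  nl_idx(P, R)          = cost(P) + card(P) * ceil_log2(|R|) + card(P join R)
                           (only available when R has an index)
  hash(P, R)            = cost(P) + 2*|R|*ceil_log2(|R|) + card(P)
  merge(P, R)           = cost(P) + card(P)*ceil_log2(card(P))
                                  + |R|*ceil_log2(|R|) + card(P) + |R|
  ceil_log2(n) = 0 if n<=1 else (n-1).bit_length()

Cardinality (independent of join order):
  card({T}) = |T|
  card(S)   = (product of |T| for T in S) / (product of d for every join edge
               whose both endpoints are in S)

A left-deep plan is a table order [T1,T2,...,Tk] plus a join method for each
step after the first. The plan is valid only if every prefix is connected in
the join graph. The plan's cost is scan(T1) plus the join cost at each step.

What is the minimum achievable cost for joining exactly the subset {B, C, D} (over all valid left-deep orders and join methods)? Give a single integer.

2480

Selinger DP over subsets of {B,C,D}:
  {C}: scan cost=40, card=40
  {D}: scan cost=60, card=60
  {B}: scan cost=400, card=400
  {CD}: card=120; try (D,nl_idx)→400, (C,hash)→600, (D,merge)→740, (C,merge)→760, (D,hash)→800, (D,nl)→2440 …(+1); best=400 via (D,nl_idx)
  {BD}: card=480; try (D,hash)→1520, (D,nl_idx)→3280, (B,merge)→4480, (D,merge)→4820, (B,hash)→7320, (B,nl)→24060 …(+1); best=1520 via (D,hash)
  {BCD}: card=960; try (C,hash)→2480, (B,merge)→5360, (C,merge)→6600, (B,hash)→7720, (C,nl)→20720, (B,nl)→48400; best=2480 via (C,hash)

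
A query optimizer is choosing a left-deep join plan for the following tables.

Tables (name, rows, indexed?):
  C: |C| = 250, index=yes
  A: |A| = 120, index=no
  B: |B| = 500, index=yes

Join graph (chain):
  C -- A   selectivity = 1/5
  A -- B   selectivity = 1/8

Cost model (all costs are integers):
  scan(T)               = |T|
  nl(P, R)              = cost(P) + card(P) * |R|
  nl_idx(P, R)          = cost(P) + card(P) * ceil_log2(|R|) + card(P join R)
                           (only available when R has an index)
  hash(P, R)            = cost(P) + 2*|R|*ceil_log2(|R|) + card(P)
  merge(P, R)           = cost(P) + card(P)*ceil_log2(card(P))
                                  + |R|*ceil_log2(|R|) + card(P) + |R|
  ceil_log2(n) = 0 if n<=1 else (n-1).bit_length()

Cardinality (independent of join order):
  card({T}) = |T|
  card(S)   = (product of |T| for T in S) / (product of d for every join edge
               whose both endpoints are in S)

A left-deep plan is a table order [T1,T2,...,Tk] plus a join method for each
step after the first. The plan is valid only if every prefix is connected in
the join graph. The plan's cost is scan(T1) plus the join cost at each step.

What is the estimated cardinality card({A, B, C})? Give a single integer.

Tables in S: A(120), B(500), C(250)
Edges inside S: C-A(d=5), A-B(d=8)
numerator = 120 * 500 * 250 = 15000000
denominator = 5 * 8 = 40
card(S) = 15000000 / 40 = 375000

375000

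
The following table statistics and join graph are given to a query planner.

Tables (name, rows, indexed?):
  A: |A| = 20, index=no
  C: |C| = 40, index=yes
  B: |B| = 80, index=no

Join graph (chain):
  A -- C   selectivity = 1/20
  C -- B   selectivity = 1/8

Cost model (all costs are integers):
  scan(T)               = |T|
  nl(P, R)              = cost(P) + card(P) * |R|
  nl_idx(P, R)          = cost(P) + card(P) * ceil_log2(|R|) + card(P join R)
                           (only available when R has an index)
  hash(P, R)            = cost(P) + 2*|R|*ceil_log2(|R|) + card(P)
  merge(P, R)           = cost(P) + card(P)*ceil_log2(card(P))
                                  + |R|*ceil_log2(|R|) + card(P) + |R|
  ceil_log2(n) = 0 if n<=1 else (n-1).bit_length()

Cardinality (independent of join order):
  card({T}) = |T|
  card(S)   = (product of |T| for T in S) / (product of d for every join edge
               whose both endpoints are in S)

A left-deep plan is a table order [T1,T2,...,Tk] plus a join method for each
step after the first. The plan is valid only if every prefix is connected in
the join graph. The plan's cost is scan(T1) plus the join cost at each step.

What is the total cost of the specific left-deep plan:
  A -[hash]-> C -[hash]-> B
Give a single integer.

step 1: scan A: cost=20, card=20
step 2: join C via hash
    card(P join C) = 20*40/(20) = 40
    cost = 20 + 2*40*6 + 20 = 520
step 3: join B via hash
    card(P join B) = 40*80/(8) = 400
    cost = 520 + 2*80*7 + 40 = 1680

1680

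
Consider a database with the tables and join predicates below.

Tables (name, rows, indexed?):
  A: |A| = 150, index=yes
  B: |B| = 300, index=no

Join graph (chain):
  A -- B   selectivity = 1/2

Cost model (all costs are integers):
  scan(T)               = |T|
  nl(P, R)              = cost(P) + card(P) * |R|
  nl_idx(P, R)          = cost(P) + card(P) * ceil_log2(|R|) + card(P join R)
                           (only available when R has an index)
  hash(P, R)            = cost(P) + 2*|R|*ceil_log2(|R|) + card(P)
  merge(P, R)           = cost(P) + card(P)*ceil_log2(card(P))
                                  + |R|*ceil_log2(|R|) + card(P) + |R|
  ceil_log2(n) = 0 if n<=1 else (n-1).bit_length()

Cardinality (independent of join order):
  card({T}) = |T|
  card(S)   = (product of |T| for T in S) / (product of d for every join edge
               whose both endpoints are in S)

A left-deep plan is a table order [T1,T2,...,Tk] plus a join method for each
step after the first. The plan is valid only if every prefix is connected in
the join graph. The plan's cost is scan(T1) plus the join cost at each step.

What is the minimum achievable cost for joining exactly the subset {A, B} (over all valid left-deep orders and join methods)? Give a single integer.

Selinger DP over subsets of {A,B}:
  {A}: scan cost=150, card=150
  {B}: scan cost=300, card=300
  {AB}: card=22500; try (A,hash)→3000, (B,merge)→4500, (A,merge)→4650, (B,hash)→5700, (A,nl_idx)→25200, (B,nl)→45150 …(+1); best=3000 via (A,hash)

3000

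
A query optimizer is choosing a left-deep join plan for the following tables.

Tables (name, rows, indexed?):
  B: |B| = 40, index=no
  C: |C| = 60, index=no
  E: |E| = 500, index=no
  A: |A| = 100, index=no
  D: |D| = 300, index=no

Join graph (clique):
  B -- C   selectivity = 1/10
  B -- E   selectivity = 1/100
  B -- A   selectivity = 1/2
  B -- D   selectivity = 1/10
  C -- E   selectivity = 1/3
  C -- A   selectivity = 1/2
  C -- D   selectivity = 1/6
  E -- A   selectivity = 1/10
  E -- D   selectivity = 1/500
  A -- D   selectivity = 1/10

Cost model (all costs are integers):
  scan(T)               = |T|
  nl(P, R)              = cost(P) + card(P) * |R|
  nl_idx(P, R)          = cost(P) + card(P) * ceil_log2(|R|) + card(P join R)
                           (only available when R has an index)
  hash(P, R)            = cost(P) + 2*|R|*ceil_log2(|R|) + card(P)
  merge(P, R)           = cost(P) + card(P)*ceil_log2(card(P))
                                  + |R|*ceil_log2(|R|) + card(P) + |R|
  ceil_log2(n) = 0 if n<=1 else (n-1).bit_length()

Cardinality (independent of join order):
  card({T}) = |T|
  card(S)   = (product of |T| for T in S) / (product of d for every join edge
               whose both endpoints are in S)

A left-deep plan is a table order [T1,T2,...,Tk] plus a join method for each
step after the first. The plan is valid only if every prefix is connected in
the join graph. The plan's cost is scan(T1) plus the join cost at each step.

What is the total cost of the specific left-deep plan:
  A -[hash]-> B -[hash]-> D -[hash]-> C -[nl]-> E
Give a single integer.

1514800

step 1: scan A: cost=100, card=100
step 2: join B via hash
    card(P join B) = 100*40/(2) = 2000
    cost = 100 + 2*40*6 + 100 = 680
step 3: join D via hash
    card(P join D) = 2000*300/(10*10) = 6000
    cost = 680 + 2*300*9 + 2000 = 8080
step 4: join C via hash
    card(P join C) = 6000*60/(10*2*6) = 3000
    cost = 8080 + 2*60*6 + 6000 = 14800
step 5: join E via nl
    card(P join E) = 3000*500/(100*3*10*500) = 1
    cost = 14800 + 3000*500 = 1514800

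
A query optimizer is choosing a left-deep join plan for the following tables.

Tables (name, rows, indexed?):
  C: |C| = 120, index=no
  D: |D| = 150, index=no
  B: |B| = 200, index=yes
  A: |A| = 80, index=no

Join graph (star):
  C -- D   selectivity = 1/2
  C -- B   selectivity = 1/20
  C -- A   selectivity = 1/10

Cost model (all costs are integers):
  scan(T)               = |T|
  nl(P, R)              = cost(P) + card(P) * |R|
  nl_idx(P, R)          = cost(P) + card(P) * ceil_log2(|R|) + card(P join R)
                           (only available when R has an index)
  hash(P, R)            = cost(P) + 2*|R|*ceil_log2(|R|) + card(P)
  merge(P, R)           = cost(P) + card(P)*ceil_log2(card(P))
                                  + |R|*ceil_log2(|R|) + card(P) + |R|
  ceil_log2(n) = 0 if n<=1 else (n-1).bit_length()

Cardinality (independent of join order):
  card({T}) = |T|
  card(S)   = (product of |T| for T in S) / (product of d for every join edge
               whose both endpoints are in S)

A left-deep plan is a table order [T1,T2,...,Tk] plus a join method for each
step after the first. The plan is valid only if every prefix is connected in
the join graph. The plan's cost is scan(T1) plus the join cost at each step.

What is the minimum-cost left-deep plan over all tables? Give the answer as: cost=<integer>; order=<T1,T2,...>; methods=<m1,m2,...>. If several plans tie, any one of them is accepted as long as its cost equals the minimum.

Selinger DP (subsets sized 1..n):
  {C}: scan cost=120, card=120
  {D}: scan cost=150, card=150
  {B}: scan cost=200, card=200
  {A}: scan cost=80, card=80
  {CD}: card=9000; try (C,hash)→1980, (D,merge)→2430, (C,merge)→2460, (D,hash)→2640, (D,nl)→18120, (C,nl)→18150; best=1980 via (C,hash)
  {BC}: card=1200; try (C,hash)→2080, (B,nl_idx)→2280, (B,merge)→2880, (C,merge)→2960, (B,hash)→3440, (B,nl)→24120 …(+1); best=2080 via (C,hash)
  {AC}: card=960; try (A,hash)→1360, (C,merge)→1680, (A,merge)→1720, (C,hash)→1840, (C,nl)→9680, (A,nl)→9720; best=1360 via (A,hash)
  {BCD}: card=90000; try (D,hash)→5680, (B,hash)→14180, (D,merge)→17830, (B,merge)→138780, (B,nl_idx)→163980, (D,nl)→182080 …(+1); best=5680 via (D,hash)
  {ACD}: card=72000; try (D,hash)→4720, (A,hash)→12100, (D,merge)→13270, (A,merge)→137620, (D,nl)→145360, (A,nl)→721980; best=4720 via (D,hash)
  {ABC}: card=9600; try (A,hash)→4400, (B,hash)→5520, (B,merge)→13720, (A,merge)→17120, (B,nl_idx)→18640, (A,nl)→98080 …(+1); best=4400 via (A,hash)
  {ABCD}: card=720000; try (D,hash)→16400, (B,hash)→79920, (A,hash)→96800, (D,merge)→149750, (B,nl_idx)→1300720, (B,merge)→1302520 …(+4); best=16400 via (D,hash)

cost=16400; order=B,C,A,D; methods=hash,hash,hash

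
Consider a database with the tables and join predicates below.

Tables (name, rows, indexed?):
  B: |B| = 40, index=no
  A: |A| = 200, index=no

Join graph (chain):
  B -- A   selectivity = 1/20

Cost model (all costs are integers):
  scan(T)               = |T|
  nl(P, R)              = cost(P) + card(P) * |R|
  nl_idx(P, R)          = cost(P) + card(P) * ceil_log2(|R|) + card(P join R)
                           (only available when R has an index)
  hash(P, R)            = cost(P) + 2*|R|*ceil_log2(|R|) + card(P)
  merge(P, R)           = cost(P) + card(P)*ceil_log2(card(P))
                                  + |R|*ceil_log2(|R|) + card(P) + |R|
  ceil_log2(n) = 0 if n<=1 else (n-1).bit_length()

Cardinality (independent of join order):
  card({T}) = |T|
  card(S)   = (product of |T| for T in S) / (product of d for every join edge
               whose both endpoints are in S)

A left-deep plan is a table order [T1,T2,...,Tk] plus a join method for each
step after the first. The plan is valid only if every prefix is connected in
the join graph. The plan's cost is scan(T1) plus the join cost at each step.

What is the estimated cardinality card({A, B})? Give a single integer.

Tables in S: A(200), B(40)
Edges inside S: B-A(d=20)
numerator = 200 * 40 = 8000
denominator = 20 = 20
card(S) = 8000 / 20 = 400

400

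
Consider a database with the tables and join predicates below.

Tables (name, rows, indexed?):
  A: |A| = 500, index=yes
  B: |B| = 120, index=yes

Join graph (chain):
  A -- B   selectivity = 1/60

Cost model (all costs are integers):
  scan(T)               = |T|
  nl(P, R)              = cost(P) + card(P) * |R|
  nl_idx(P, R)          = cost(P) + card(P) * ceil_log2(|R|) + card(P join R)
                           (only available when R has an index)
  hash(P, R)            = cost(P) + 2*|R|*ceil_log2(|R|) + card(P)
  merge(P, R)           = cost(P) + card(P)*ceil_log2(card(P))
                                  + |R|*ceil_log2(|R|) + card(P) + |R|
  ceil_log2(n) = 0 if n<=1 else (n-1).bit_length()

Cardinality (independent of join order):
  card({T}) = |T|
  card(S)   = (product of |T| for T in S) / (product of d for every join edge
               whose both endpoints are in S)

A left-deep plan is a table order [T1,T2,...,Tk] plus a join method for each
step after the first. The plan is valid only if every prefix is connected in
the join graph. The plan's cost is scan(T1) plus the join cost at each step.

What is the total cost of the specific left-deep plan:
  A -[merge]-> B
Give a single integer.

step 1: scan A: cost=500, card=500
step 2: join B via merge
    card(P join B) = 500*120/(60) = 1000
    cost = 500 + 500*9 + 120*7 + 500 + 120 = 6460

6460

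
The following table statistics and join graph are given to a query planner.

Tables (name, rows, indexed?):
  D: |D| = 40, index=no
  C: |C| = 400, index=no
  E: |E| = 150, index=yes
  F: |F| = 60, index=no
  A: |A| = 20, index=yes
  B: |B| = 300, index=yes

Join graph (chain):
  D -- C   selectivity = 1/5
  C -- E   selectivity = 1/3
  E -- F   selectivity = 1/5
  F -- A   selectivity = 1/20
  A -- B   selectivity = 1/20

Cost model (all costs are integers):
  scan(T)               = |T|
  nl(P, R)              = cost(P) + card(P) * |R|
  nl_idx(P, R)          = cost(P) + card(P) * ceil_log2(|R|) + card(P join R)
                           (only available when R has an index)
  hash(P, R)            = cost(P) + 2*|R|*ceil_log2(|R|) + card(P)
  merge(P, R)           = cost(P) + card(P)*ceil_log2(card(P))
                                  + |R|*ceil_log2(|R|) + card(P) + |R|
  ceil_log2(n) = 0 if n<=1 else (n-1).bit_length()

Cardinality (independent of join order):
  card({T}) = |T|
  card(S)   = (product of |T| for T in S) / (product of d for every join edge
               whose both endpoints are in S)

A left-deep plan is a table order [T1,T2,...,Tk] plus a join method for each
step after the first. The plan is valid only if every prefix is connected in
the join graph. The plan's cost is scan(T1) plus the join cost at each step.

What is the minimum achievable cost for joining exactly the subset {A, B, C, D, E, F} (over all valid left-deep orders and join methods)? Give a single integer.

2176970

Selinger DP over subsets of {A,B,C,D,E,F}:
  {D}: scan cost=40, card=40
  {C}: scan cost=400, card=400
  {E}: scan cost=150, card=150
  {F}: scan cost=60, card=60
  {A}: scan cost=20, card=20
  {B}: scan cost=300, card=300
  {CD}: card=3200; try (D,hash)→1280, (C,merge)→4320, (D,merge)→4680, (C,hash)→7280, (C,nl)→16040, (D,nl)→16400; best=1280 via (D,hash)
  {CE}: card=20000; try (E,hash)→3200, (C,merge)→5500, (E,merge)→5750, (C,hash)→7500, (E,nl_idx)→23600, (C,nl)→60150 …(+1); best=3200 via (E,hash)
  {EF}: card=1800; try (F,hash)→1020, (E,merge)→1830, (F,merge)→1920, (E,nl_idx)→2340, (E,hash)→2520, (E,nl)→9060 …(+1); best=1020 via (F,hash)
  {AF}: card=60; try (A,hash)→320, (A,nl_idx)→420, (F,merge)→560, (A,merge)→600, (F,hash)→760, (F,nl)→1220 …(+1); best=320 via (A,hash)
  {AB}: card=300; try (B,nl_idx)→500, (A,hash)→800, (A,nl_idx)→2100, (B,merge)→3140, (A,merge)→3420, (B,hash)→5440 …(+2); best=500 via (B,nl_idx)
  {CDE}: card=160000; try (E,hash)→6880, (D,hash)→23680, (E,merge)→44230, (E,nl_idx)→186880, (D,merge)→323480, (E,nl)→481280 …(+1); best=6880 via (E,hash)
  {CEF}: card=240000; try (C,hash)→10020, (F,hash)→23920, (C,merge)→26620, (F,merge)→323620, (C,nl)→721020, (F,nl)→1203200; best=10020 via (C,hash)
  {AEF}: card=1800; try (E,merge)→2090, (E,nl_idx)→2600, (E,hash)→2780, (A,hash)→3020, (E,nl)→9320, (A,nl_idx)→11820 …(+2); best=2090 via (E,merge)
  {ABF}: card=900; try (F,hash)→1520, (B,nl_idx)→1760, (B,merge)→3740, (F,merge)→3920, (B,hash)→5780, (B,nl)→18320 …(+1); best=1520 via (F,hash)
  {CDEF}: card=1920000; try (F,hash)→167600, (D,hash)→250500, (F,merge)→3047300, (D,merge)→4570300, (F,nl)→9606880, (D,nl)→9610020; best=167600 via (F,hash)
  {ACEF}: card=240000; try (C,hash)→11090, (C,merge)→27690, (A,hash)→250220, (C,nl)→722090, (A,nl_idx)→1450020, (A,merge)→4570140 …(+1); best=11090 via (C,hash)
  {ABEF}: card=27000; try (E,hash)→4820, (B,hash)→9290, (E,merge)→12770, (B,merge)→26690, (E,nl_idx)→35720, (B,nl_idx)→45290 …(+2); best=4820 via (E,hash)
  {ACDEF}: card=1920000; try (D,hash)→251570, (A,hash)→2087800, (D,merge)→4571370, (D,nl)→9611090, (A,nl_idx)→11687600, (A,nl)→38567600 …(+1); best=251570 via (D,hash)
  {ABCEF}: card=3600000; try (C,hash)→39020, (B,hash)→256490, (C,merge)→440820, (B,merge)→4574090, (B,nl_idx)→5771090, (C,nl)→10804820 …(+1); best=39020 via (C,hash)
  {ABCDEF}: card=28800000; try (B,hash)→2176970, (D,hash)→3639500, (B,merge)→42494570, (B,nl_idx)→46331570, (D,merge)→82839300, (D,nl)→144039020 …(+1); best=2176970 via (B,hash)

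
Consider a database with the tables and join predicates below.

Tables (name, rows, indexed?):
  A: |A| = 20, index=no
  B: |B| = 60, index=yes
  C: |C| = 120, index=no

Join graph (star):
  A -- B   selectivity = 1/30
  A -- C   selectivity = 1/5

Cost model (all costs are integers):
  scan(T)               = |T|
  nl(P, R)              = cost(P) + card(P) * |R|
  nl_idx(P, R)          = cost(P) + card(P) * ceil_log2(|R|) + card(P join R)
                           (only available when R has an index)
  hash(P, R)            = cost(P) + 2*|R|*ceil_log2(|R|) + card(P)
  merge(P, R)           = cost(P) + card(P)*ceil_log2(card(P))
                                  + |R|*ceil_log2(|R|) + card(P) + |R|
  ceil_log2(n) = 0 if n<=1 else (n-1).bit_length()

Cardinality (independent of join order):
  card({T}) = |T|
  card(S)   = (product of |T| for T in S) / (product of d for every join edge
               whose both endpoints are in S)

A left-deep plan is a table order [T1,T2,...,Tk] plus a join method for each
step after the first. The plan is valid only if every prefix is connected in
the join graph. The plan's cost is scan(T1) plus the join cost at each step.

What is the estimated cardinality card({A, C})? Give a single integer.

480

Tables in S: A(20), C(120)
Edges inside S: A-C(d=5)
numerator = 20 * 120 = 2400
denominator = 5 = 5
card(S) = 2400 / 5 = 480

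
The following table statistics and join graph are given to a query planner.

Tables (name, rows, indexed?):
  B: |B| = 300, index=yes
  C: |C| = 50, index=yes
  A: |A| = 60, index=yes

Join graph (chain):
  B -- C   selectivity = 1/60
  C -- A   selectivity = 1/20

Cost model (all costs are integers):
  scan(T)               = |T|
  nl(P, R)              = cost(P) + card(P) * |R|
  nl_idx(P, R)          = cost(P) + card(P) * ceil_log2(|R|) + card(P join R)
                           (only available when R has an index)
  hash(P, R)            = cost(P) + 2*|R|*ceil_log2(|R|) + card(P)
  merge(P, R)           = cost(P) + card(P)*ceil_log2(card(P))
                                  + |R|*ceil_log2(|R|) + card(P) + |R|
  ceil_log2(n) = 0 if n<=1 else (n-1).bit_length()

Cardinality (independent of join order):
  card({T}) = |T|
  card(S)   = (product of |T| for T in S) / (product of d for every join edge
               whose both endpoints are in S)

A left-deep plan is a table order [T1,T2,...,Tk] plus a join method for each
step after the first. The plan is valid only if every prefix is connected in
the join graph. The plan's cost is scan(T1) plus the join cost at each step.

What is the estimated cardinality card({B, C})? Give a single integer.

250

Tables in S: B(300), C(50)
Edges inside S: B-C(d=60)
numerator = 300 * 50 = 15000
denominator = 60 = 60
card(S) = 15000 / 60 = 250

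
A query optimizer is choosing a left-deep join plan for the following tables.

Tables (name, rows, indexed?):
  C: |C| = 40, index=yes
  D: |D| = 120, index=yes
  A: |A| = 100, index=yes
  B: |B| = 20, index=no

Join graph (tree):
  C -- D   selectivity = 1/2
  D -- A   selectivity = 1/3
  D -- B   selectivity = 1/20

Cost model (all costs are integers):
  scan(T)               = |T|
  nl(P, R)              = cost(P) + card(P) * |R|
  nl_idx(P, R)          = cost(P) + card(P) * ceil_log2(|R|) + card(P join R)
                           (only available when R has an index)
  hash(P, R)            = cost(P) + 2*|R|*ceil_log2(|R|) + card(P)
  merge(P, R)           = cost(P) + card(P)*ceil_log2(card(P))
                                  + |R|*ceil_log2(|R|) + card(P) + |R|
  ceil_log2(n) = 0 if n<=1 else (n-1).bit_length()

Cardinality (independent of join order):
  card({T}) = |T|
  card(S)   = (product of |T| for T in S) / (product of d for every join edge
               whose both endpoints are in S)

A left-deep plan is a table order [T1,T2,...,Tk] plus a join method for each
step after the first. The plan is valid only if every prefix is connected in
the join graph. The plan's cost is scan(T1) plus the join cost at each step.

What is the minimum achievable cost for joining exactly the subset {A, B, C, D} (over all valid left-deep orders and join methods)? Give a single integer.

Selinger DP over subsets of {A,B,C,D}:
  {C}: scan cost=40, card=40
  {D}: scan cost=120, card=120
  {A}: scan cost=100, card=100
  {B}: scan cost=20, card=20
  {CD}: card=2400; try (C,hash)→720, (D,merge)→1280, (C,merge)→1360, (D,hash)→1760, (D,nl_idx)→2720, (C,nl_idx)→3240 …(+2); best=720 via (C,hash)
  {AD}: card=4000; try (A,hash)→1640, (D,merge)→1860, (D,hash)→1880, (A,merge)→1880, (D,nl_idx)→4800, (A,nl_idx)→4960 …(+2); best=1640 via (A,hash)
  {BD}: card=120; try (D,nl_idx)→280, (B,hash)→440, (D,merge)→1100, (B,merge)→1200, (D,hash)→1720, (D,nl)→2420 …(+1); best=280 via (D,nl_idx)
  {ACD}: card=80000; try (A,hash)→4520, (C,hash)→6120, (A,merge)→32720, (C,merge)→53920, (A,nl_idx)→97520, (C,nl_idx)→105640 …(+2); best=4520 via (A,hash)
  {BCD}: card=2400; try (C,hash)→880, (C,merge)→1520, (B,hash)→3320, (C,nl_idx)→3400, (C,nl)→5080, (B,merge)→32040 …(+1); best=880 via (C,hash)
  {ABD}: card=4000; try (A,hash)→1800, (A,merge)→2040, (A,nl_idx)→5120, (B,hash)→5840, (A,nl)→12280, (B,merge)→53760 …(+1); best=1800 via (A,hash)
  {ABCD}: card=80000; try (A,hash)→4680, (C,hash)→6280, (A,merge)→32880, (C,merge)→54080, (B,hash)→84720, (A,nl_idx)→97680 …(+5); best=4680 via (A,hash)

4680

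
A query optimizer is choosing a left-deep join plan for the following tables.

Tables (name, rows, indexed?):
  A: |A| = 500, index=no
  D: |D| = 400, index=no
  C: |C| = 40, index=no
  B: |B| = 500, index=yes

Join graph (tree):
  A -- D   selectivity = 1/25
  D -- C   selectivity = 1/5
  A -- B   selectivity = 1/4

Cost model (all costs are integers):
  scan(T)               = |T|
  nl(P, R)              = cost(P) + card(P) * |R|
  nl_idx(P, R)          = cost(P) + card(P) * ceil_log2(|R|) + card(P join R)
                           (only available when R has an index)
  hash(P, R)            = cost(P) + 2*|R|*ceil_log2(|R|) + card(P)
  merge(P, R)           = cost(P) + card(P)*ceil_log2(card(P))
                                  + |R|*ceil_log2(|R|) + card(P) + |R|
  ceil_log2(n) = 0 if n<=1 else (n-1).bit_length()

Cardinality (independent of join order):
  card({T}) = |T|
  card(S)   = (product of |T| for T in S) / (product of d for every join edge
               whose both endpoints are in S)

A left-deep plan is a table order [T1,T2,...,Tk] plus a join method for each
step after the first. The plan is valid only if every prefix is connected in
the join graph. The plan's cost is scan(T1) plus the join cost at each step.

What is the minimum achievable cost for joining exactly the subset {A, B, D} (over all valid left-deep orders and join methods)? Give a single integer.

Selinger DP over subsets of {A,B,D}:
  {A}: scan cost=500, card=500
  {D}: scan cost=400, card=400
  {B}: scan cost=500, card=500
  {AD}: card=8000; try (D,hash)→8200, (A,merge)→9400, (D,merge)→9500, (A,hash)→9800, (A,nl)→200400, (D,nl)→200500; best=8200 via (D,hash)
  {AB}: card=62500; try (B,hash)→10000, (A,hash)→10000, (B,merge)→10500, (A,merge)→10500, (B,nl_idx)→67500, (B,nl)→250500 …(+1); best=10000 via (B,hash)
  {ABD}: card=1000000; try (B,hash)→25200, (D,hash)→79700, (B,merge)→125200, (D,merge)→1076500, (B,nl_idx)→1080200, (B,nl)→4008200 …(+1); best=25200 via (B,hash)

25200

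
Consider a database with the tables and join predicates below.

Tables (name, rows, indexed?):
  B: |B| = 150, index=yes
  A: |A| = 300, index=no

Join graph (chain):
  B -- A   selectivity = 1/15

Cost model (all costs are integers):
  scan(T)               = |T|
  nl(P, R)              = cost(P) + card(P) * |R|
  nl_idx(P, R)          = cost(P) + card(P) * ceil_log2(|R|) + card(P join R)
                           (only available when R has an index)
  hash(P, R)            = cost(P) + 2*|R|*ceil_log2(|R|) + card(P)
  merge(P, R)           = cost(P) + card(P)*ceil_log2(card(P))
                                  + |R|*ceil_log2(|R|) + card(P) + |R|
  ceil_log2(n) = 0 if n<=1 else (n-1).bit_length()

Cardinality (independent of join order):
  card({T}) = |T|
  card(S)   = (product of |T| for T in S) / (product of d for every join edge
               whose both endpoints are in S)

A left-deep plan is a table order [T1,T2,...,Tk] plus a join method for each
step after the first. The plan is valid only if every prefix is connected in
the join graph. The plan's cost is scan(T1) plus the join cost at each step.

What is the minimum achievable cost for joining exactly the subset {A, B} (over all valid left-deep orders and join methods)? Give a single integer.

3000

Selinger DP over subsets of {A,B}:
  {B}: scan cost=150, card=150
  {A}: scan cost=300, card=300
  {AB}: card=3000; try (B,hash)→3000, (A,merge)→4500, (B,merge)→4650, (B,nl_idx)→5700, (A,hash)→5700, (A,nl)→45150 …(+1); best=3000 via (B,hash)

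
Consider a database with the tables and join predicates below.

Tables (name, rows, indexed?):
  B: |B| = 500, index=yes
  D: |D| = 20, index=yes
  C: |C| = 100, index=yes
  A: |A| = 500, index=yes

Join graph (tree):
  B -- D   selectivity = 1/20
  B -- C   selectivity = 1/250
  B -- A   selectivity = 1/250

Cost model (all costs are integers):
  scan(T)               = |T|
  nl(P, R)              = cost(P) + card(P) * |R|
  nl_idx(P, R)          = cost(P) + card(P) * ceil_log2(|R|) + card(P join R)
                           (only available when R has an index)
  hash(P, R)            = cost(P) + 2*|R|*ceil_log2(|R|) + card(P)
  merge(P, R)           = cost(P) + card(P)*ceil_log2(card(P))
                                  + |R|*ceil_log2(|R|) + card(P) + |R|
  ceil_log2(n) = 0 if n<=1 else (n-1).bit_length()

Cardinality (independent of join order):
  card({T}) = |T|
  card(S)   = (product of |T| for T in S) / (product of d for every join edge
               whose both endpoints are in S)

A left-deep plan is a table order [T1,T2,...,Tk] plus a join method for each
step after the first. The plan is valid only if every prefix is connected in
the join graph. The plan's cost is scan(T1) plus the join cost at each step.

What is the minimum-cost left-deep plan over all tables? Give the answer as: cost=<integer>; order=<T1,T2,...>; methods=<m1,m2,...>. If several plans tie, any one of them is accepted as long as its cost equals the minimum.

Selinger DP (subsets sized 1..n):
  {B}: scan cost=500, card=500
  {D}: scan cost=20, card=20
  {C}: scan cost=100, card=100
  {A}: scan cost=500, card=500
  {BD}: card=500; try (B,nl_idx)→700, (D,hash)→1200, (D,nl_idx)→3500, (B,merge)→5140, (D,merge)→5620, (B,hash)→9040 …(+2); best=700 via (B,nl_idx)
  {BC}: card=200; try (B,nl_idx)→1200, (C,hash)→2400, (C,nl_idx)→4200, (B,merge)→5900, (C,merge)→6300, (B,hash)→9200 …(+2); best=1200 via (B,nl_idx)
  {AB}: card=1000; try (B,nl_idx)→6000, (A,nl_idx)→6000, (B,hash)→10000, (A,hash)→10000, (B,merge)→10500, (A,merge)→10500 …(+2); best=6000 via (B,nl_idx)
  {BCD}: card=200; try (D,hash)→1600, (D,nl_idx)→2400, (C,hash)→2600, (D,merge)→3120, (C,nl_idx)→4400, (D,nl)→5200 …(+2); best=1600 via (D,hash)
  {ABD}: card=1000; try (A,nl_idx)→6200, (D,hash)→7200, (A,hash)→10200, (A,merge)→10700, (D,nl_idx)→12000, (D,merge)→17120 …(+2); best=6200 via (A,nl_idx)
  {ABC}: card=400; try (A,nl_idx)→3400, (A,merge)→8000, (C,hash)→8400, (A,hash)→10400, (C,nl_idx)→13400, (C,merge)→17800 …(+2); best=3400 via (A,nl_idx)
  {ABCD}: card=400; try (A,nl_idx)→3800, (D,hash)→4000, (D,nl_idx)→5800, (D,merge)→7520, (A,merge)→8400, (C,hash)→8600 …(+6); best=3800 via (A,nl_idx)

cost=3800; order=C,B,D,A; methods=nl_idx,hash,nl_idx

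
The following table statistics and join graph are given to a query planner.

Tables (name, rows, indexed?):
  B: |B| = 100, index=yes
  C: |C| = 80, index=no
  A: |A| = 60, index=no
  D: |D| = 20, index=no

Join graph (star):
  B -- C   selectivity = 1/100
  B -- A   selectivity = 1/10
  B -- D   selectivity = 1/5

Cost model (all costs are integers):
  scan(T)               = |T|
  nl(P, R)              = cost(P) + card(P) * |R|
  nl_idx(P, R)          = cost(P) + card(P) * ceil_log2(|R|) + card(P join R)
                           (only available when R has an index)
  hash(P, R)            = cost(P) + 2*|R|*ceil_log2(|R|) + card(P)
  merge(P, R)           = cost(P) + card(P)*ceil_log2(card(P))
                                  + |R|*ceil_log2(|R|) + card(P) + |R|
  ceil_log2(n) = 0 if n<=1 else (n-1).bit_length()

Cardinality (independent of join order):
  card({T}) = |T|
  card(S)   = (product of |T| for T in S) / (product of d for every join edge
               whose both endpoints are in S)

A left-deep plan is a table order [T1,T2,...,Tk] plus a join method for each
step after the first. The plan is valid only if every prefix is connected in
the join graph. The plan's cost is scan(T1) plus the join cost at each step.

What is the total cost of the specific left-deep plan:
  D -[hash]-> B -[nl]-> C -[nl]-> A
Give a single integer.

step 1: scan D: cost=20, card=20
step 2: join B via hash
    card(P join B) = 20*100/(5) = 400
    cost = 20 + 2*100*7 + 20 = 1440
step 3: join C via nl
    card(P join C) = 400*80/(100) = 320
    cost = 1440 + 400*80 = 33440
step 4: join A via nl
    card(P join A) = 320*60/(10) = 1920
    cost = 33440 + 320*60 = 52640

52640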